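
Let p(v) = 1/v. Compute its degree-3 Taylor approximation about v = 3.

-(v - 3)^3/81 + (v - 3)^2/27 - (v - 3)/9 + 1/3

Use the known series and substitute for the argument.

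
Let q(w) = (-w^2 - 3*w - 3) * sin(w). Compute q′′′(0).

Multiply each power in the prefactor through the base expansion.
The coefficient of w^3 in the expansion is -1/2, so q′′′(0) = 3! * (-1/2) = -3.

-3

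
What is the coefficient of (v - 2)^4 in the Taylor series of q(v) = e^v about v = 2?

e^(2)/24

Differentiate repeatedly and evaluate at the center.
[(v - 2)^0] = e^(2);  [(v - 2)^1] = e^(2);  [(v - 2)^2] = e^(2)/2;  [(v - 2)^3] = e^(2)/6;  [(v - 2)^4] = e^(2)/24.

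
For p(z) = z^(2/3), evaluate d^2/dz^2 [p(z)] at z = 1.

From the series, [(z - 1)^2] p = -1/9; multiply by 2! = 2 to get -2/9.

-2/9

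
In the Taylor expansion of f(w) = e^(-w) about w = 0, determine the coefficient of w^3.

Compute the successive derivatives at the expansion point and divide by k!.
f(0) = 1
f′(0) = -1
f′′(0) = 1
f′′′(0) = -1

-1/6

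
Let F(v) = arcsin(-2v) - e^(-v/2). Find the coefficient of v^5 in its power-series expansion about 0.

Expand each term separately and add.
F(0) = -1
F′(0) = -3/2
F′′(0) = -1/4
F′′′(0) = -63/8
F^(4)(0) = -1/16
F^(5)(0) = -9215/32

-1843/768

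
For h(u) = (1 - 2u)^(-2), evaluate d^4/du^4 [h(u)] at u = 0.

1920

The coefficient of u^4 in the expansion is 80, so h^(4)(0) = 4! * (80) = 1920.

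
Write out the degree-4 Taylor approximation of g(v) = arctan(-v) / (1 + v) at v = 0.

2*v^4/3 - 2*v^3/3 + v^2 - v

Expand each factor separately, then convolve coefficients.
[v^0] = 0;  [v^1] = -1;  [v^2] = 1;  [v^3] = -2/3;  [v^4] = 2/3.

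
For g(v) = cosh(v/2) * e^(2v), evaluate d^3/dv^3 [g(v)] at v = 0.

19/2

Write out both Maclaurin series and multiply, keeping only the needed powers.
From the series, [v^3] g = 19/12; multiply by 3! = 6 to get 19/2.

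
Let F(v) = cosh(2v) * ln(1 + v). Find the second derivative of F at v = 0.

Take the Cauchy product of the two expansions.
From the series, [v^2] F = -1/2; multiply by 2! = 2 to get -1.

-1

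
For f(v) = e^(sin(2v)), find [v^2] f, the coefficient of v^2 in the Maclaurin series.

Plug the Maclaurin series of the inner function into that of the outer and collect terms.
f(0) = 1
f′(0) = 2
f′′(0) = 4
So c_2 = f′′(0)/2! = 2.

2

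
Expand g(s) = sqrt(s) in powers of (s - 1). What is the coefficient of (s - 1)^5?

7/256

g(1) = 1
g′(1) = 1/2
g′′(1) = -1/4
g′′′(1) = 3/8
g^(4)(1) = -15/16
g^(5)(1) = 105/32
The Taylor polynomial is Σ g^(k)(1)/k! · (s - 1)^k.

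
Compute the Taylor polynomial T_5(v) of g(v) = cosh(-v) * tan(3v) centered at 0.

Write out both Maclaurin series and multiply, keeping only the needed powers.
[v^0] = 0;  [v^1] = 3;  [v^2] = 0;  [v^3] = 21/2;  [v^4] = 0;  [v^5] = 1481/40.

1481*v^5/40 + 21*v^3/2 + 3*v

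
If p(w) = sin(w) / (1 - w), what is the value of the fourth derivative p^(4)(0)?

20

Expand 1/(denominator) as a geometric series and multiply by the numerator's series.
The coefficient of w^4 in the expansion is 5/6, so p^(4)(0) = 4! * (5/6) = 20.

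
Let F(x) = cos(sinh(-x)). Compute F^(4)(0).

-3

Let u equal the inner series; expand the outer function in u and truncate.
The coefficient of x^4 in the expansion is -1/8, so F^(4)(0) = 4! * (-1/8) = -3.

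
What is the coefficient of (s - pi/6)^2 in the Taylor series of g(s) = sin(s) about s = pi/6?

Compute the successive derivatives at the expansion point and divide by k!.
[(s - pi/6)^0] = 1/2;  [(s - pi/6)^1] = sqrt(3)/2;  [(s - pi/6)^2] = -1/4.
So c_2 = g′′(pi/6)/2! = -1/4.

-1/4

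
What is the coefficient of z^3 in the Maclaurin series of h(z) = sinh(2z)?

Use the known series and substitute for the argument.
[z^0] = 0;  [z^1] = 2;  [z^2] = 0;  [z^3] = 4/3.

4/3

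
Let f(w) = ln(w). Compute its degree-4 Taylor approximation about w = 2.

f(2) = ln(2)
f′(2) = 1/2
f′′(2) = -1/4
f′′′(2) = 1/4
f^(4)(2) = -3/8
Then c_k = f^(k)(2)/k! gives each Taylor coefficient.

-(w - 2)^4/64 + (w - 2)^3/24 - (w - 2)^2/8 + (w - 2)/2 + ln(2)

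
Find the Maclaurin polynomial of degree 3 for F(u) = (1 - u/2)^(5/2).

-5*u^3/128 + 15*u^2/32 - 5*u/4 + 1

Use the known series and substitute for the argument.
F(0) = 1
F′(0) = -5/4
F′′(0) = 15/16
F′′′(0) = -15/64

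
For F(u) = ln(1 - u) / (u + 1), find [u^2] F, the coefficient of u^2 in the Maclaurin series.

Multiply the numerator's expansion by the denominator's geometric series.
[u^0] = 0;  [u^1] = -1;  [u^2] = 1/2.
So c_2 = F′′(0)/2! = 1/2.

1/2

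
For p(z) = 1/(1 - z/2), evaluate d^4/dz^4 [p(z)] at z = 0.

3/2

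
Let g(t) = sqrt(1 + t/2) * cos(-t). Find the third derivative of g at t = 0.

Write out both Maclaurin series and multiply, keeping only the needed powers.
From the series, [t^3] g = -15/128; multiply by 3! = 6 to get -45/64.

-45/64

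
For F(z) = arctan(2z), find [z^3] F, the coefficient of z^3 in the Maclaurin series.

-8/3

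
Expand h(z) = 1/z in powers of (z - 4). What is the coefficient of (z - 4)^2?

[(z - 4)^0] = 1/4;  [(z - 4)^1] = -1/16;  [(z - 4)^2] = 1/64.

1/64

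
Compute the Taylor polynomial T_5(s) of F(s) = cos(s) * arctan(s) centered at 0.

49*s^5/120 - 5*s^3/6 + s

Take the Cauchy product of the two expansions.
F(0) = 0
F′(0) = 1
F′′(0) = 0
F′′′(0) = -5
F^(4)(0) = 0
F^(5)(0) = 49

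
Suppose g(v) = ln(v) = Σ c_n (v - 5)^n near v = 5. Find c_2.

-1/50

[(v - 5)^0] = ln(5);  [(v - 5)^1] = 1/5;  [(v - 5)^2] = -1/50.
So c_2 = g′′(5)/2! = -1/50.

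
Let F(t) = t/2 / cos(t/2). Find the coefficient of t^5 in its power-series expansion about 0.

Divide the numerator series by the denominator series (power-series long division).
So c_5 = F^(5)(0)/5! = 5/768.

5/768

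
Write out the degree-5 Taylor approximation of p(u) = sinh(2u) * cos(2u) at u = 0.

-16*u^5/15 - 8*u^3/3 + 2*u

Multiply the two series term by term and collect like powers.
[u^0] = 0;  [u^1] = 2;  [u^2] = 0;  [u^3] = -8/3;  [u^4] = 0;  [u^5] = -16/15.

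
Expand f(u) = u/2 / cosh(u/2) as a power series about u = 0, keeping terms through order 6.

5*u^5/768 - u^3/16 + u/2

Divide the numerator series by the denominator series (power-series long division).
f(0) = 0
f′(0) = 1/2
f′′(0) = 0
f′′′(0) = -3/8
f^(4)(0) = 0
f^(5)(0) = 25/32
f^(6)(0) = 0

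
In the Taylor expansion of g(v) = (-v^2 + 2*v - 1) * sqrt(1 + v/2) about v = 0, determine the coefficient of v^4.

Multiply each power in the prefactor through the base expansion.
g(0) = -1
g′(0) = 7/4
g′′(0) = -15/16
g′′′(0) = -123/64
g^(4)(0) = 303/256
Then c_k = g^(k)(0)/k! gives each Taylor coefficient.

101/2048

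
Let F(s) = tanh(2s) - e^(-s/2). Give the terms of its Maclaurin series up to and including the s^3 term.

Expand each term separately and add.
[s^0] = -1;  [s^1] = 5/2;  [s^2] = -1/8;  [s^3] = -127/48.

-127*s^3/48 - s^2/8 + 5*s/2 - 1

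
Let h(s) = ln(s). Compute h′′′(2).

Use the known series and substitute for the argument.
From the series, [(s - 2)^3] h = 1/24; multiply by 3! = 6 to get 1/4.

1/4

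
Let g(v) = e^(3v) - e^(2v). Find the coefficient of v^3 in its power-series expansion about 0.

19/6

Add the two expansions coefficient-wise.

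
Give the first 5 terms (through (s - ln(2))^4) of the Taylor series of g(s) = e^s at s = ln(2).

Use the known series and substitute for the argument.
g(ln(2)) = 2
g′(ln(2)) = 2
g′′(ln(2)) = 2
g′′′(ln(2)) = 2
g^(4)(ln(2)) = 2

(s - ln(2))^4/12 + (s - ln(2))^3/3 + (s - ln(2))^2 + 2*(s - ln(2)) + 2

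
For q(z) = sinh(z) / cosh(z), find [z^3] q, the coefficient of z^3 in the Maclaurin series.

-1/3

Invert the denominator's series and multiply.
q(0) = 0
q′(0) = 1
q′′(0) = 0
q′′′(0) = -2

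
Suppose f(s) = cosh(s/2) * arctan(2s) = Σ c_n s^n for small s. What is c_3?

Multiply the two series term by term and collect like powers.
f(0) = 0
f′(0) = 2
f′′(0) = 0
f′′′(0) = -29/2
So c_3 = f′′′(0)/3! = -29/12.

-29/12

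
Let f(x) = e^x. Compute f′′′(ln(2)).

Use the known series and substitute for the argument.
The coefficient of (x - ln(2))^3 in the expansion is 1/3, so f′′′(ln(2)) = 3! * (1/3) = 2.

2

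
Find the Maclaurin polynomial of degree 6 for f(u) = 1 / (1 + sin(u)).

Expand as Σ (-1)^k u^k with u equal to the inner function's series.

17*u^6/45 - 61*u^5/120 + 2*u^4/3 - 5*u^3/6 + u^2 - u + 1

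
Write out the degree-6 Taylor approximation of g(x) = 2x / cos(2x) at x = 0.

Write the quotient as an unknown series and match coefficients against numerator = denominator · series.

20*x^5/3 + 4*x^3 + 2*x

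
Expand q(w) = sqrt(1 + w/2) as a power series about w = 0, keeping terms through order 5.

7*w^5/8192 - 5*w^4/2048 + w^3/128 - w^2/32 + w/4 + 1

Apply the Taylor formula c_k = f^(k)(a)/k!.
q(0) = 1
q′(0) = 1/4
q′′(0) = -1/16
q′′′(0) = 3/64
q^(4)(0) = -15/256
q^(5)(0) = 105/1024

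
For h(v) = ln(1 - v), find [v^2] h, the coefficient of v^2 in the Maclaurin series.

-1/2

h(0) = 0
h′(0) = -1
h′′(0) = -1
So c_2 = h′′(0)/2! = -1/2.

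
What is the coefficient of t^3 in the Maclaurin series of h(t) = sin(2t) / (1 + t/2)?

-5/6

Take the Cauchy product of the two expansions.
h(0) = 0
h′(0) = 2
h′′(0) = -2
h′′′(0) = -5
So c_3 = h′′′(0)/3! = -5/6.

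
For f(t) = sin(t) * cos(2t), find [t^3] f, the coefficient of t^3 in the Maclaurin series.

Expand each factor separately, then convolve coefficients.
f(0) = 0
f′(0) = 1
f′′(0) = 0
f′′′(0) = -13
Then c_k = f^(k)(0)/k! gives each Taylor coefficient.

-13/6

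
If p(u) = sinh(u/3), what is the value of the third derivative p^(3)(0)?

1/27

The coefficient of u^3 in the expansion is 1/162, so p′′′(0) = 3! * (1/162) = 1/27.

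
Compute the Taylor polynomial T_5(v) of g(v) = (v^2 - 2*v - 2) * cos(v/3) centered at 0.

Shift and add copies of the series according to the polynomial's terms.
g(0) = -2
g′(0) = -2
g′′(0) = 20/9
g′′′(0) = 2/3
g^(4)(0) = -110/81
g^(5)(0) = -10/81
The Taylor polynomial is Σ g^(k)(0)/k! · v^k.

-v^5/972 - 55*v^4/972 + v^3/9 + 10*v^2/9 - 2*v - 2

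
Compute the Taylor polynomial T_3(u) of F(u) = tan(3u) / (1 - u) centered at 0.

Multiply the two series term by term and collect like powers.
[u^0] = 0;  [u^1] = 3;  [u^2] = 3;  [u^3] = 12.

12*u^3 + 3*u^2 + 3*u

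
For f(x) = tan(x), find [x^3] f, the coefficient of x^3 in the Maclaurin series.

1/3

Use the known series and substitute for the argument.
[x^0] = 0;  [x^1] = 1;  [x^2] = 0;  [x^3] = 1/3.
So c_3 = f′′′(0)/3! = 1/3.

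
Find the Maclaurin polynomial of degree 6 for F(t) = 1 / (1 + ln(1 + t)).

3289*t^6/360 - 347*t^5/60 + 11*t^4/3 - 7*t^3/3 + 3*t^2/2 - t + 1

Write 1/(1+u) = 1 - u + u^2 - u^3 + ... and substitute the series for u.
F(0) = 1
F′(0) = -1
F′′(0) = 3
F′′′(0) = -14
F^(4)(0) = 88
F^(5)(0) = -694
F^(6)(0) = 6578
Dividing each by k! gives the coefficients c_0, ..., c_6.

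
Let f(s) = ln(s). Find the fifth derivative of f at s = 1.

The coefficient of (s - 1)^5 in the expansion is 1/5, so f^(5)(1) = 5! * (1/5) = 24.

24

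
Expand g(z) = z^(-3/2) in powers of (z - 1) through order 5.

-693*(z - 1)^5/256 + 315*(z - 1)^4/128 - 35*(z - 1)^3/16 + 15*(z - 1)^2/8 - 3*(z - 1)/2 + 1

Apply the Taylor formula c_k = f^(k)(a)/k!.
g(1) = 1
g′(1) = -3/2
g′′(1) = 15/4
g′′′(1) = -105/8
g^(4)(1) = 945/16
g^(5)(1) = -10395/32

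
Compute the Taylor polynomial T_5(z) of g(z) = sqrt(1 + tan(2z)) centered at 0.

601*z^5/120 - 47*z^4/24 + 11*z^3/6 - z^2/2 + z + 1

Compose series: expand the inner function first, then feed it into the outer expansion.
[z^0] = 1;  [z^1] = 1;  [z^2] = -1/2;  [z^3] = 11/6;  [z^4] = -47/24;  [z^5] = 601/120.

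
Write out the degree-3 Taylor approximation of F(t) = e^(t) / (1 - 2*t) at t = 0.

Multiply the numerator's expansion by the denominator's geometric series.
[t^0] = 1;  [t^1] = 3;  [t^2] = 13/2;  [t^3] = 79/6.

79*t^3/6 + 13*t^2/2 + 3*t + 1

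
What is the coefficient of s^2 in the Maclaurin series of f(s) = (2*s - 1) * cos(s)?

1/2

Distribute the polynomial across the series and collect like powers.
[s^0] = -1;  [s^1] = 2;  [s^2] = 1/2.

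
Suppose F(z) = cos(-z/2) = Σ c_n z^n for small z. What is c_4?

1/384

F(0) = 1
F′(0) = 0
F′′(0) = -1/4
F′′′(0) = 0
F^(4)(0) = 1/16
So c_4 = F^(4)(0)/4! = 1/384.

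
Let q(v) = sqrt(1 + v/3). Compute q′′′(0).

1/72

The coefficient of v^3 in the expansion is 1/432, so q′′′(0) = 3! * (1/432) = 1/72.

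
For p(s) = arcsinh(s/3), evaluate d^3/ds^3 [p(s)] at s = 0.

From the series, [s^3] p = -1/162; multiply by 3! = 6 to get -1/27.

-1/27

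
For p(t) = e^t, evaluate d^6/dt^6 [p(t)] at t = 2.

Compute the successive derivatives at the expansion point and divide by k!.
The coefficient of (t - 2)^6 in the expansion is e^(2)/720, so p^(6)(2) = 6! * (e^(2)/720) = e^(2).

e^(2)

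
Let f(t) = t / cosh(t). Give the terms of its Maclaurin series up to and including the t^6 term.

Invert the denominator's series and multiply.
f(0) = 0
f′(0) = 1
f′′(0) = 0
f′′′(0) = -3
f^(4)(0) = 0
f^(5)(0) = 25
f^(6)(0) = 0
Dividing each by k! gives the coefficients c_0, ..., c_6.

5*t^5/24 - t^3/2 + t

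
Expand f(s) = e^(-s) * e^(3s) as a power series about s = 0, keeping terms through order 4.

2*s^4/3 + 4*s^3/3 + 2*s^2 + 2*s + 1

Write out both Maclaurin series and multiply, keeping only the needed powers.
f(0) = 1
f′(0) = 2
f′′(0) = 4
f′′′(0) = 8
f^(4)(0) = 16
Then c_k = f^(k)(0)/k! gives each Taylor coefficient.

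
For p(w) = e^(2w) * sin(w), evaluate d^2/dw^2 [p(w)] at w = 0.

Take the Cauchy product of the two expansions.
The coefficient of w^2 in the expansion is 2, so p′′(0) = 2! * (2) = 4.

4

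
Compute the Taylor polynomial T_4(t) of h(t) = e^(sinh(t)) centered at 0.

Plug the Maclaurin series of the inner function into that of the outer and collect terms.
h(0) = 1
h′(0) = 1
h′′(0) = 1
h′′′(0) = 2
h^(4)(0) = 5

5*t^4/24 + t^3/3 + t^2/2 + t + 1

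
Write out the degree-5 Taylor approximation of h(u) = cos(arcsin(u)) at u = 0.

-u^4/8 - u^2/2 + 1

Let u equal the inner series; expand the outer function in u and truncate.
[u^0] = 1;  [u^1] = 0;  [u^2] = -1/2;  [u^3] = 0;  [u^4] = -1/8;  [u^5] = 0.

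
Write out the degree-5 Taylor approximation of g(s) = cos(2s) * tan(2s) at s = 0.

4*s^5/15 - 4*s^3/3 + 2*s

Take the Cauchy product of the two expansions.
g(0) = 0
g′(0) = 2
g′′(0) = 0
g′′′(0) = -8
g^(4)(0) = 0
g^(5)(0) = 32
Then c_k = g^(k)(0)/k! gives each Taylor coefficient.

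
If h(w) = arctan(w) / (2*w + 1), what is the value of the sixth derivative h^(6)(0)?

Expand 1/(denominator) as a geometric series and multiply by the numerator's series.
The coefficient of w^6 in the expansion is -446/15, so h^(6)(0) = 6! * (-446/15) = -21408.

-21408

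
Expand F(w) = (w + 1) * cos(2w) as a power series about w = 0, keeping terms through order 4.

Multiply each power in the prefactor through the base expansion.
[w^0] = 1;  [w^1] = 1;  [w^2] = -2;  [w^3] = -2;  [w^4] = 2/3.

2*w^4/3 - 2*w^3 - 2*w^2 + w + 1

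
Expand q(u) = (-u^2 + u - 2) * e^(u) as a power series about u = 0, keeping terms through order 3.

Shift and add copies of the series according to the polynomial's terms.
[u^0] = -2;  [u^1] = -1;  [u^2] = -1;  [u^3] = -5/6.

-5*u^3/6 - u^2 - u - 2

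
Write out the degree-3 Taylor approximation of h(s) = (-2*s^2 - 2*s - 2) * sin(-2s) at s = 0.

Shift and add copies of the series according to the polynomial's terms.
[s^0] = 0;  [s^1] = 4;  [s^2] = 4;  [s^3] = 4/3.

4*s^3/3 + 4*s^2 + 4*s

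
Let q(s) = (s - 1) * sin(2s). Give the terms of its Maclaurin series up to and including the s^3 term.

Multiply each power in the prefactor through the base expansion.
[s^0] = 0;  [s^1] = -2;  [s^2] = 2;  [s^3] = 4/3.

4*s^3/3 + 2*s^2 - 2*s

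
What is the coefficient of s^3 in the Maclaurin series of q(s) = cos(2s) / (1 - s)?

-1

Write out both Maclaurin series and multiply, keeping only the needed powers.
q(0) = 1
q′(0) = 1
q′′(0) = -2
q′′′(0) = -6
Dividing each by k! gives the coefficients c_0, ..., c_3.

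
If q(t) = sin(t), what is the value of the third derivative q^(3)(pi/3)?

The coefficient of (t - pi/3)^3 in the expansion is -1/12, so q′′′(pi/3) = 3! * (-1/12) = -1/2.

-1/2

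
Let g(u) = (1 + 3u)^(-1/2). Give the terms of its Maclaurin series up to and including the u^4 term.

Apply the Taylor formula c_k = f^(k)(a)/k!.
g(0) = 1
g′(0) = -3/2
g′′(0) = 27/4
g′′′(0) = -405/8
g^(4)(0) = 8505/16
Then c_k = g^(k)(0)/k! gives each Taylor coefficient.

2835*u^4/128 - 135*u^3/16 + 27*u^2/8 - 3*u/2 + 1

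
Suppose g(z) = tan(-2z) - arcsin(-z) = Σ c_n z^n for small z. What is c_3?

-5/2

Expand each term separately and add.
g(0) = 0
g′(0) = -1
g′′(0) = 0
g′′′(0) = -15
So c_3 = g′′′(0)/3! = -5/2.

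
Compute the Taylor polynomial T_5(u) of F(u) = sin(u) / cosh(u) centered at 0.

Write the quotient as an unknown series and match coefficients against numerator = denominator · series.
F(0) = 0
F′(0) = 1
F′′(0) = 0
F′′′(0) = -4
F^(4)(0) = 0
F^(5)(0) = 36

3*u^5/10 - 2*u^3/3 + u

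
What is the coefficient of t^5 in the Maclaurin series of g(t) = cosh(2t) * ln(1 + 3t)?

343/5

Take the Cauchy product of the two expansions.
g(0) = 0
g′(0) = 3
g′′(0) = -9
g′′′(0) = 90
g^(4)(0) = -702
g^(5)(0) = 8232
Dividing each by k! gives the coefficients c_0, ..., c_5.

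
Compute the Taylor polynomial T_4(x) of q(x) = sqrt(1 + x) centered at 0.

Compute the successive derivatives at the expansion point and divide by k!.
[x^0] = 1;  [x^1] = 1/2;  [x^2] = -1/8;  [x^3] = 1/16;  [x^4] = -5/128.

-5*x^4/128 + x^3/16 - x^2/8 + x/2 + 1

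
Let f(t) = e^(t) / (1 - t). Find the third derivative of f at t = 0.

Take the Cauchy product of the two expansions.
The coefficient of t^3 in the expansion is 8/3, so f′′′(0) = 3! * (8/3) = 16.

16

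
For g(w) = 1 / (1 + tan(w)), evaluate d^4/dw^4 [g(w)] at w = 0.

40

Use the geometric series for the reciprocal, then substitute.
From the series, [w^4] g = 5/3; multiply by 4! = 24 to get 40.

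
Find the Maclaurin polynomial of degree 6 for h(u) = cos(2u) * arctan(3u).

Expand each factor separately, then convolve coefficients.
h(0) = 0
h′(0) = 3
h′′(0) = 0
h′′′(0) = -90
h^(4)(0) = 0
h^(5)(0) = 8232
h^(6)(0) = 0

343*u^5/5 - 15*u^3 + 3*u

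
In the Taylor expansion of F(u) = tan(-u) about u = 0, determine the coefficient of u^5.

c_5 = F^(5)(0)/5! = -2/15.

-2/15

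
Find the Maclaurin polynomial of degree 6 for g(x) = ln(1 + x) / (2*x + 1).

Expand 1/(denominator) as a geometric series and multiply by the numerator's series.

-1327*x^6/30 + 661*x^5/30 - 131*x^4/12 + 16*x^3/3 - 5*x^2/2 + x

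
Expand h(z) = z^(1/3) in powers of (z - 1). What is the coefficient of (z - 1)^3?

h(1) = 1
h′(1) = 1/3
h′′(1) = -2/9
h′′′(1) = 10/27
So c_3 = h′′′(1)/3! = 5/81.

5/81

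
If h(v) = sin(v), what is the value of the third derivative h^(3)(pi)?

Apply the Taylor formula c_k = f^(k)(a)/k!.
The coefficient of (v - pi)^3 in the expansion is 1/6, so h′′′(pi) = 3! * (1/6) = 1.

1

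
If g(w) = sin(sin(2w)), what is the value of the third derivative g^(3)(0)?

-16

Substitute the inner expansion into the outer series and collect powers.
From the series, [w^3] g = -8/3; multiply by 3! = 6 to get -16.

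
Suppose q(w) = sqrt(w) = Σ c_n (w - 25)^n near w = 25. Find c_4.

-1/2000000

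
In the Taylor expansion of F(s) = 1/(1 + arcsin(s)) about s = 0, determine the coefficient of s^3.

-7/6

Plug the Maclaurin series of the inner function into that of the outer and collect terms.
[s^0] = 1;  [s^1] = -1;  [s^2] = 1;  [s^3] = -7/6.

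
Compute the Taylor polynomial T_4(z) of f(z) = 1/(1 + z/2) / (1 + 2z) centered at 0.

Write out both Maclaurin series and multiply, keeping only the needed powers.

341*z^4/16 - 85*z^3/8 + 21*z^2/4 - 5*z/2 + 1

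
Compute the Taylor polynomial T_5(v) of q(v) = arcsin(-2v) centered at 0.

[v^0] = 0;  [v^1] = -2;  [v^2] = 0;  [v^3] = -4/3;  [v^4] = 0;  [v^5] = -12/5.

-12*v^5/5 - 4*v^3/3 - 2*v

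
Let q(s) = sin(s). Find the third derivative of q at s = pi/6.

Compute the successive derivatives at the expansion point and divide by k!.
The coefficient of (s - pi/6)^3 in the expansion is -sqrt(3)/12, so q′′′(pi/6) = 3! * (-sqrt(3)/12) = -sqrt(3)/2.

-sqrt(3)/2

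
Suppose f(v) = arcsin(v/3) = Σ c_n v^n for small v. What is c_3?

1/162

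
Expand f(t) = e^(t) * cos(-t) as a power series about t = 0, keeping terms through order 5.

-t^5/30 - t^4/6 - t^3/3 + t + 1

Expand each factor separately, then convolve coefficients.
[t^0] = 1;  [t^1] = 1;  [t^2] = 0;  [t^3] = -1/3;  [t^4] = -1/6;  [t^5] = -1/30.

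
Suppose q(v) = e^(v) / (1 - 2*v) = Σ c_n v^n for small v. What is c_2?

13/2

Multiply the numerator's expansion by the denominator's geometric series.
q(0) = 1
q′(0) = 3
q′′(0) = 13
So c_2 = q′′(0)/2! = 13/2.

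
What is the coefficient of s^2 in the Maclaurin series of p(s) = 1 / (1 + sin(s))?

Write 1/(1+u) = 1 - u + u^2 - u^3 + ... and substitute the series for u.
p(0) = 1
p′(0) = -1
p′′(0) = 2
The Taylor polynomial is Σ p^(k)(0)/k! · s^k.

1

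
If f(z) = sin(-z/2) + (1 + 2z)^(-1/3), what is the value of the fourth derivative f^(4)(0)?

4480/81

Add the two expansions coefficient-wise.
The coefficient of z^4 in the expansion is 560/243, so f^(4)(0) = 4! * (560/243) = 4480/81.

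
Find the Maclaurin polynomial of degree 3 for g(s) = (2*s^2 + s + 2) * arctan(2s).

-4*s^3/3 + 2*s^2 + 4*s

Distribute the polynomial across the series and collect like powers.
g(0) = 0
g′(0) = 4
g′′(0) = 4
g′′′(0) = -8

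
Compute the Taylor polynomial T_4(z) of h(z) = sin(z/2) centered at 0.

-z^3/48 + z/2

h(0) = 0
h′(0) = 1/2
h′′(0) = 0
h′′′(0) = -1/8
h^(4)(0) = 0
The Taylor polynomial is Σ h^(k)(0)/k! · z^k.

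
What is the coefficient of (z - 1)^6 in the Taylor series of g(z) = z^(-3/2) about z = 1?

3003/1024

g(1) = 1
g′(1) = -3/2
g′′(1) = 15/4
g′′′(1) = -105/8
g^(4)(1) = 945/16
g^(5)(1) = -10395/32
g^(6)(1) = 135135/64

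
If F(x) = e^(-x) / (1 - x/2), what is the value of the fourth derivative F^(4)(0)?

Write out both Maclaurin series and multiply, keeping only the needed powers.
The coefficient of x^4 in the expansion is 1/48, so F^(4)(0) = 4! * (1/48) = 1/2.

1/2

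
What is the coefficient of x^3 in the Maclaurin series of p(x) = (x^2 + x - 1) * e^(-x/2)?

-17/48

Multiply each power in the prefactor through the base expansion.
p(0) = -1
p′(0) = 3/2
p′′(0) = 3/4
p′′′(0) = -17/8
So c_3 = p′′′(0)/3! = -17/48.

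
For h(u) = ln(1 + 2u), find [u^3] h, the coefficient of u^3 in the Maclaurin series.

h(0) = 0
h′(0) = 2
h′′(0) = -4
h′′′(0) = 16

8/3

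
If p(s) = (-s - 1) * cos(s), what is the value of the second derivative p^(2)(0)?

Multiply each power in the prefactor through the base expansion.
From the series, [s^2] p = 1/2; multiply by 2! = 2 to get 1.

1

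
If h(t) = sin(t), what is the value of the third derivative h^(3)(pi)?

Compute the successive derivatives at the expansion point and divide by k!.
The coefficient of (t - pi)^3 in the expansion is 1/6, so h′′′(pi) = 3! * (1/6) = 1.

1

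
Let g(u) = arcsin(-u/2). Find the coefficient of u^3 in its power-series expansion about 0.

-1/48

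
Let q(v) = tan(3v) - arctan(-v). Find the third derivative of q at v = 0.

52

Combine the two series term by term.
The coefficient of v^3 in the expansion is 26/3, so q′′′(0) = 3! * (26/3) = 52.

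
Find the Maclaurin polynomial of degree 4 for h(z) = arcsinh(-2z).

h(0) = 0
h′(0) = -2
h′′(0) = 0
h′′′(0) = 8
h^(4)(0) = 0
The Taylor polynomial is Σ h^(k)(0)/k! · z^k.

4*z^3/3 - 2*z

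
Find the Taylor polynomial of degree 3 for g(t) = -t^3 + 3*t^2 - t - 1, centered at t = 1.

-(t - 1)^3 + 2*(t - 1)

[(t - 1)^0] = 0;  [(t - 1)^1] = 2;  [(t - 1)^2] = 0;  [(t - 1)^3] = -1.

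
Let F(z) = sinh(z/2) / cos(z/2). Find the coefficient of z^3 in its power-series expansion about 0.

1/12

Divide the numerator series by the denominator series (power-series long division).
F(0) = 0
F′(0) = 1/2
F′′(0) = 0
F′′′(0) = 1/2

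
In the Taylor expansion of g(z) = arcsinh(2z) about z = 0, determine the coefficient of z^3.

Use the known series and substitute for the argument.
[z^0] = 0;  [z^1] = 2;  [z^2] = 0;  [z^3] = -4/3.

-4/3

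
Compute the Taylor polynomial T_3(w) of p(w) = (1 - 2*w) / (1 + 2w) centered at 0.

-16*w^3 + 8*w^2 - 4*w + 1

Distribute the polynomial across the series and collect like powers.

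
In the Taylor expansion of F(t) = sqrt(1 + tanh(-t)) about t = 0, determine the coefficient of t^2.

-1/8

Plug the Maclaurin series of the inner function into that of the outer and collect terms.
[t^0] = 1;  [t^1] = -1/2;  [t^2] = -1/8.
So c_2 = F′′(0)/2! = -1/8.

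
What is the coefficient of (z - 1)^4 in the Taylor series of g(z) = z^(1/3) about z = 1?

-10/243

[(z - 1)^0] = 1;  [(z - 1)^1] = 1/3;  [(z - 1)^2] = -1/9;  [(z - 1)^3] = 5/81;  [(z - 1)^4] = -10/243.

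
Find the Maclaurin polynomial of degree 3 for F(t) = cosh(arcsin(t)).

Let u equal the inner series; expand the outer function in u and truncate.
F(0) = 1
F′(0) = 0
F′′(0) = 1
F′′′(0) = 0

t^2/2 + 1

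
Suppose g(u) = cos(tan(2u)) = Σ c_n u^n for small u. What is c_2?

Substitute the inner expansion into the outer series and collect powers.
[u^0] = 1;  [u^1] = 0;  [u^2] = -2.
So c_2 = g′′(0)/2! = -2.

-2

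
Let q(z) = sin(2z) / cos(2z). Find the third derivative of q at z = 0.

16

Invert the denominator's series and multiply.
The coefficient of z^3 in the expansion is 8/3, so q′′′(0) = 3! * (8/3) = 16.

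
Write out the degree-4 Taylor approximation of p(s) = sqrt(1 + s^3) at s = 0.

Apply the Taylor formula c_k = f^(k)(a)/k!.
p(0) = 1
p′(0) = 0
p′′(0) = 0
p′′′(0) = 3
p^(4)(0) = 0

s^3/2 + 1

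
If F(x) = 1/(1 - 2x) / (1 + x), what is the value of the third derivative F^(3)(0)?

30

Multiply the two series term by term and collect like powers.
From the series, [x^3] F = 5; multiply by 3! = 6 to get 30.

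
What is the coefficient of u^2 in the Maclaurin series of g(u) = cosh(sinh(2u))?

Substitute the inner expansion into the outer series and collect powers.

2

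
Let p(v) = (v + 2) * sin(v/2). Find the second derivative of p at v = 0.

Multiply each power in the prefactor through the base expansion.
The coefficient of v^2 in the expansion is 1/2, so p′′(0) = 2! * (1/2) = 1.

1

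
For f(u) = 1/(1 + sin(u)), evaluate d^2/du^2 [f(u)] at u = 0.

2

Compose series: expand the inner function first, then feed it into the outer expansion.
From the series, [u^2] f = 1; multiply by 2! = 2 to get 2.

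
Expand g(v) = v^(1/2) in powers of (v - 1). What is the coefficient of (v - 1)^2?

-1/8

Compute the successive derivatives at the expansion point and divide by k!.
g(1) = 1
g′(1) = 1/2
g′′(1) = -1/4
So c_2 = g′′(1)/2! = -1/8.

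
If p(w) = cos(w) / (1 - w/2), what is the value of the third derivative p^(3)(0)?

-3/4

Expand each factor separately, then convolve coefficients.
The coefficient of w^3 in the expansion is -1/8, so p′′′(0) = 3! * (-1/8) = -3/4.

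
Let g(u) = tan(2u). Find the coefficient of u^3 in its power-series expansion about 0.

8/3

Use the known series and substitute for the argument.
[u^0] = 0;  [u^1] = 2;  [u^2] = 0;  [u^3] = 8/3.
So c_3 = g′′′(0)/3! = 8/3.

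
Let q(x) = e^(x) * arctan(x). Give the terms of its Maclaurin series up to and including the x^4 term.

-x^4/6 + x^3/6 + x^2 + x

Expand each factor separately, then convolve coefficients.
q(0) = 0
q′(0) = 1
q′′(0) = 2
q′′′(0) = 1
q^(4)(0) = -4
Dividing each by k! gives the coefficients c_0, ..., c_4.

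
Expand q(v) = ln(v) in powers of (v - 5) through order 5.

Apply the Taylor formula c_k = f^(k)(a)/k!.
[(v - 5)^0] = ln(5);  [(v - 5)^1] = 1/5;  [(v - 5)^2] = -1/50;  [(v - 5)^3] = 1/375;  [(v - 5)^4] = -1/2500;  [(v - 5)^5] = 1/15625.

(v - 5)^5/15625 - (v - 5)^4/2500 + (v - 5)^3/375 - (v - 5)^2/50 + (v - 5)/5 + ln(5)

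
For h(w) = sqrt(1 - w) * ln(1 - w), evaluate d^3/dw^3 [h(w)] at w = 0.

1/4

Expand each factor separately, then convolve coefficients.
The coefficient of w^3 in the expansion is 1/24, so h′′′(0) = 3! * (1/24) = 1/4.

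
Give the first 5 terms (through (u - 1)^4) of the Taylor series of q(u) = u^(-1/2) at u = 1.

35*(u - 1)^4/128 - 5*(u - 1)^3/16 + 3*(u - 1)^2/8 - (u - 1)/2 + 1

q(1) = 1
q′(1) = -1/2
q′′(1) = 3/4
q′′′(1) = -15/8
q^(4)(1) = 105/16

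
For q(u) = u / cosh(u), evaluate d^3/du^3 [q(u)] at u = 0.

-3

Invert the denominator's series and multiply.
The coefficient of u^3 in the expansion is -1/2, so q′′′(0) = 3! * (-1/2) = -3.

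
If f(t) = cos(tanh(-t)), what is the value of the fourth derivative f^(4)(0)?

9

Plug the Maclaurin series of the inner function into that of the outer and collect terms.
The coefficient of t^4 in the expansion is 3/8, so f^(4)(0) = 4! * (3/8) = 9.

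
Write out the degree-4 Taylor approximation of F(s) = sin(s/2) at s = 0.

Use the known series and substitute for the argument.
F(0) = 0
F′(0) = 1/2
F′′(0) = 0
F′′′(0) = -1/8
F^(4)(0) = 0

-s^3/48 + s/2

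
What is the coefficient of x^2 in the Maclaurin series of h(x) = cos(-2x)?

-2

Differentiate repeatedly and evaluate at the center.
h(0) = 1
h′(0) = 0
h′′(0) = -4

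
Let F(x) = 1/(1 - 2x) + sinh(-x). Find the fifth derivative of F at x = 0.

Expand each term separately and add.
From the series, [x^5] F = 3839/120; multiply by 5! = 120 to get 3839.

3839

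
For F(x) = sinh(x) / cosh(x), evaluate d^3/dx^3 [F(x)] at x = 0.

-2

Write the quotient as an unknown series and match coefficients against numerator = denominator · series.
The coefficient of x^3 in the expansion is -1/3, so F′′′(0) = 3! * (-1/3) = -2.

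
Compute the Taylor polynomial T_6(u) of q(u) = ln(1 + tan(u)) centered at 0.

-31*u^6/45 + 2*u^5/3 - 7*u^4/12 + 2*u^3/3 - u^2/2 + u

Compose series: expand the inner function first, then feed it into the outer expansion.
q(0) = 0
q′(0) = 1
q′′(0) = -1
q′′′(0) = 4
q^(4)(0) = -14
q^(5)(0) = 80
q^(6)(0) = -496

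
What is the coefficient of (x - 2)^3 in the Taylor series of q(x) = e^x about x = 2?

e^(2)/6

q(2) = e^(2)
q′(2) = e^(2)
q′′(2) = e^(2)
q′′′(2) = e^(2)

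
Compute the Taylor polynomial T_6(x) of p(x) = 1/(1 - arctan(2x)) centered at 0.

Plug the Maclaurin series of the inner function into that of the outer and collect terms.

512*x^6/45 + 32*x^5/5 + 16*x^4/3 + 16*x^3/3 + 4*x^2 + 2*x + 1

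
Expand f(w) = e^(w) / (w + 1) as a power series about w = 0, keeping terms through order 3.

-w^3/3 + w^2/2 + 1

Expand 1/(denominator) as a geometric series and multiply by the numerator's series.
f(0) = 1
f′(0) = 0
f′′(0) = 1
f′′′(0) = -2
Dividing each by k! gives the coefficients c_0, ..., c_3.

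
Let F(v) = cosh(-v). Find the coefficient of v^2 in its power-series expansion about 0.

1/2

F(0) = 1
F′(0) = 0
F′′(0) = 1
So c_2 = F′′(0)/2! = 1/2.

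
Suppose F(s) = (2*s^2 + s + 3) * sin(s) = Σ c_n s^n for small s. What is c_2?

1

Distribute the polynomial across the series and collect like powers.
So c_2 = F′′(0)/2! = 1.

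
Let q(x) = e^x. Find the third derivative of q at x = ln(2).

2

The coefficient of (x - ln(2))^3 in the expansion is 1/3, so q′′′(ln(2)) = 3! * (1/3) = 2.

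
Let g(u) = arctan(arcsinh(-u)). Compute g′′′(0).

Substitute the inner expansion into the outer series and collect powers.
From the series, [u^3] g = 1/2; multiply by 3! = 6 to get 3.

3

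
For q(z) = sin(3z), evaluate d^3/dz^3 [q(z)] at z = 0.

-27

The coefficient of z^3 in the expansion is -9/2, so q′′′(0) = 3! * (-9/2) = -27.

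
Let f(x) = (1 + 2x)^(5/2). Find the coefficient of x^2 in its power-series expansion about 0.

f(0) = 1
f′(0) = 5
f′′(0) = 15
So c_2 = f′′(0)/2! = 15/2.

15/2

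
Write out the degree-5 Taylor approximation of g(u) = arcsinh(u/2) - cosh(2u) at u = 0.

3*u^5/1280 - 2*u^4/3 - u^3/48 - 2*u^2 + u/2 - 1

Combine the two series term by term.
g(0) = -1
g′(0) = 1/2
g′′(0) = -4
g′′′(0) = -1/8
g^(4)(0) = -16
g^(5)(0) = 9/32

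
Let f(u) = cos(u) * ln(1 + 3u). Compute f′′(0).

Expand each factor separately, then convolve coefficients.
From the series, [u^2] f = -9/2; multiply by 2! = 2 to get -9.

-9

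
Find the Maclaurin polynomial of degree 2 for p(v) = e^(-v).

v^2/2 - v + 1

Compute the successive derivatives at the expansion point and divide by k!.
p(0) = 1
p′(0) = -1
p′′(0) = 1
Dividing each by k! gives the coefficients c_0, ..., c_2.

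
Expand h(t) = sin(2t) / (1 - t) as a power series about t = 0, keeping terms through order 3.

Write out both Maclaurin series and multiply, keeping only the needed powers.

2*t^3/3 + 2*t^2 + 2*t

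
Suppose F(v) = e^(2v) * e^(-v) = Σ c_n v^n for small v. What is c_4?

1/24

Multiply the two series term by term and collect like powers.
[v^0] = 1;  [v^1] = 1;  [v^2] = 1/2;  [v^3] = 1/6;  [v^4] = 1/24.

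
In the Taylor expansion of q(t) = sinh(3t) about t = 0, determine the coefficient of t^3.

Differentiate repeatedly and evaluate at the center.
So c_3 = q′′′(0)/3! = 9/2.

9/2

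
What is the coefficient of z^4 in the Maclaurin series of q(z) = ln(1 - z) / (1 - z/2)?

-2/3

Multiply the two series term by term and collect like powers.
q(0) = 0
q′(0) = -1
q′′(0) = -2
q′′′(0) = -5
q^(4)(0) = -16
The Taylor polynomial is Σ q^(k)(0)/k! · z^k.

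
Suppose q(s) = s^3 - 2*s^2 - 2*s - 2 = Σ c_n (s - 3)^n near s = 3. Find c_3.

1

Use the known series and substitute for the argument.
q(3) = 1
q′(3) = 13
q′′(3) = 14
q′′′(3) = 6
So c_3 = q′′′(3)/3! = 1.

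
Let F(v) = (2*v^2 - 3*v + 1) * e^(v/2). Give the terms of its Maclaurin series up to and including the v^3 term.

Shift and add copies of the series according to the polynomial's terms.
[v^0] = 1;  [v^1] = -5/2;  [v^2] = 5/8;  [v^3] = 31/48.

31*v^3/48 + 5*v^2/8 - 5*v/2 + 1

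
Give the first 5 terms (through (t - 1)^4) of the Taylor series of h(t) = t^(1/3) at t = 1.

Differentiate repeatedly and evaluate at the center.
h(1) = 1
h′(1) = 1/3
h′′(1) = -2/9
h′′′(1) = 10/27
h^(4)(1) = -80/81
The Taylor polynomial is Σ h^(k)(1)/k! · (t - 1)^k.

-10*(t - 1)^4/243 + 5*(t - 1)^3/81 - (t - 1)^2/9 + (t - 1)/3 + 1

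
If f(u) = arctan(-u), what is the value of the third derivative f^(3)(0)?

2

Compute the successive derivatives at the expansion point and divide by k!.
From the series, [u^3] f = 1/3; multiply by 3! = 6 to get 2.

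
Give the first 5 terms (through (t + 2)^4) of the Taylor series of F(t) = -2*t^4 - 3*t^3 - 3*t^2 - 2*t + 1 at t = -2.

Differentiate repeatedly and evaluate at the center.
F(-2) = -15
F′(-2) = 38
F′′(-2) = -66
F′′′(-2) = 78
F^(4)(-2) = -48

-2*(t + 2)^4 + 13*(t + 2)^3 - 33*(t + 2)^2 + 38*(t + 2) - 15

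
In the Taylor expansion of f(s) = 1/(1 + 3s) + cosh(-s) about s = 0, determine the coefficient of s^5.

-243

Add the two expansions coefficient-wise.
f(0) = 2
f′(0) = -3
f′′(0) = 19
f′′′(0) = -162
f^(4)(0) = 1945
f^(5)(0) = -29160
So c_5 = f^(5)(0)/5! = -243.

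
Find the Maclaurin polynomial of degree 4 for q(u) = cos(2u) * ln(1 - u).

Multiply the two series term by term and collect like powers.
q(0) = 0
q′(0) = -1
q′′(0) = -1
q′′′(0) = 10
q^(4)(0) = 18
The Taylor polynomial is Σ q^(k)(0)/k! · u^k.

3*u^4/4 + 5*u^3/3 - u^2/2 - u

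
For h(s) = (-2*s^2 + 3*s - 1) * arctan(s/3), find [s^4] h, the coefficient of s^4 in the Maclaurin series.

-1/27

Distribute the polynomial across the series and collect like powers.
So c_4 = h^(4)(0)/4! = -1/27.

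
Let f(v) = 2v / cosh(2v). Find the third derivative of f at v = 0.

-24

Write the quotient as an unknown series and match coefficients against numerator = denominator · series.
From the series, [v^3] f = -4; multiply by 3! = 6 to get -24.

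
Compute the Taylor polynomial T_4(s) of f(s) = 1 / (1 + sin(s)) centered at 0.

Use the geometric series for the reciprocal, then substitute.
f(0) = 1
f′(0) = -1
f′′(0) = 2
f′′′(0) = -5
f^(4)(0) = 16

2*s^4/3 - 5*s^3/6 + s^2 - s + 1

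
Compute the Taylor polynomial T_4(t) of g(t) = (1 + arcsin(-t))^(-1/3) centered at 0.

53*t^4/243 + 37*t^3/162 + 2*t^2/9 + t/3 + 1

Let u equal the inner series; expand the outer function in u and truncate.
g(0) = 1
g′(0) = 1/3
g′′(0) = 4/9
g′′′(0) = 37/27
g^(4)(0) = 424/81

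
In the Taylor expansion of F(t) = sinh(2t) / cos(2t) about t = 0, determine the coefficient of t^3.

16/3

Divide the numerator series by the denominator series (power-series long division).
F(0) = 0
F′(0) = 2
F′′(0) = 0
F′′′(0) = 32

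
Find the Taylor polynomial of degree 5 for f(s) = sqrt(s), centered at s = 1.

7*(s - 1)^5/256 - 5*(s - 1)^4/128 + (s - 1)^3/16 - (s - 1)^2/8 + (s - 1)/2 + 1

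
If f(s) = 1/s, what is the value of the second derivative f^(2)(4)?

The coefficient of (s - 4)^2 in the expansion is 1/64, so f′′(4) = 2! * (1/64) = 1/32.

1/32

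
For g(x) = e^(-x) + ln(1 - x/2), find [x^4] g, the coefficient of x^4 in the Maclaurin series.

Add the two expansions coefficient-wise.
[x^0] = 1;  [x^1] = -3/2;  [x^2] = 3/8;  [x^3] = -5/24;  [x^4] = 5/192.
So c_4 = g^(4)(0)/4! = 5/192.

5/192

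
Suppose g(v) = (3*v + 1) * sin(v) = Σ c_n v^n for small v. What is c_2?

3

Shift and add copies of the series according to the polynomial's terms.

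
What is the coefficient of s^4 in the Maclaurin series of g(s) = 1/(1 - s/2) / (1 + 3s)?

Multiply the two series term by term and collect like powers.
[s^0] = 1;  [s^1] = -5/2;  [s^2] = 31/4;  [s^3] = -185/8;  [s^4] = 1111/16.

1111/16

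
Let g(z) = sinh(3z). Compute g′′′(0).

27

From the series, [z^3] g = 9/2; multiply by 3! = 6 to get 27.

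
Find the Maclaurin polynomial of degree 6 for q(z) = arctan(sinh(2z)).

4*z^5/3 - 4*z^3/3 + 2*z

Plug the Maclaurin series of the inner function into that of the outer and collect terms.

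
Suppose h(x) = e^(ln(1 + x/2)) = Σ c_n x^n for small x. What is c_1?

1/2

Let u equal the inner series; expand the outer function in u and truncate.
h(0) = 1
h′(0) = 1/2
So c_1 = h′(0)/1! = 1/2.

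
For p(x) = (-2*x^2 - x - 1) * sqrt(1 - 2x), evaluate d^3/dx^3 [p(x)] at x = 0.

18

Multiply each power in the prefactor through the base expansion.
The coefficient of x^3 in the expansion is 3, so p′′′(0) = 3! * (3) = 18.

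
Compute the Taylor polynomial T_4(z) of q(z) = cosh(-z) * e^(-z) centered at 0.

z^4/3 - 2*z^3/3 + z^2 - z + 1

Expand each factor separately, then convolve coefficients.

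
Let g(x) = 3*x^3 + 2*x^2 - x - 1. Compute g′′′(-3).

From the series, [(x + 3)^3] g = 3; multiply by 3! = 6 to get 18.

18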